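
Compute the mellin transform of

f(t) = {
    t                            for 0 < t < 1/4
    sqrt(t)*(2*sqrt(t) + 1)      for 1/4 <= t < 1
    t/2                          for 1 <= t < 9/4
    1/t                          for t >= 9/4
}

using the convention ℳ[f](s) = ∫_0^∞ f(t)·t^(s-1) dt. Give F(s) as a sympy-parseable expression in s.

(360*2**(2*s)*s**2 - 108*2**(2*s)*s - 252*2**(2*s) + 98*3**(2*s)*s**2 - 177*3**(2*s)*s - 113*3**(2*s) - 108*s**2 + 18*s + 90)/(72*2**(2*s)*(2*s**3 + s**2 - 2*s - 1))
  -1 < Re(s) < 1

invert the power substitution to get t**2 on [0, 1/2); t*(2*t + 1) on [1/2, 1); t**2/2 on [1, 3/2); …
reversing the shared t-power: t on [0, 1/2); 2*t + 1 on [1/2, 1); t/2 on [1, 3/2); …
the 4 pieces separated at 1/4, 1, 9/4 each add one integral
between 0 and 1/4 the integrand is t·t^(s-1)
segment [1/4, 1) carries sqrt(t)*(2*sqrt(t) + 1); integrate it
segment [1, 9/4) carries t/2; integrate it
segment [9/4, ∞) carries 1/t; integrate it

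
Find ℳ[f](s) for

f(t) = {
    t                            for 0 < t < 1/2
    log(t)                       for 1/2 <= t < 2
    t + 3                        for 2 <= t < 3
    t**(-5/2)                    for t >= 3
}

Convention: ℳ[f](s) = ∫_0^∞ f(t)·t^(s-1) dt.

split f at 1/2, 2, 3: ℳ[f](s) collects 4 kernel integrals
between 0 and 1/2 the integrand is t·t^(s-1)
between 1/2 and 2 the integrand is log(t)·t^(s-1)
between 2 and 3 the integrand is (t + 3)·t^(s-1)
over [3, ∞), the kernel integral of t**(-5/2) enters the sum

(-270*2**(2*s)*s**2*(2*s - 5) + 54*2**(2*s)*s*(s + 1)*(2*s - 5)*log(2) - 162*2**(2*s)*s*(2*s - 5) - 54*2**(2*s)*(s + 1)*(2*s - 5) - 4*sqrt(3)*6**s*s**2*(s + 1) + 324*6**s*s**2*(2*s - 5) + 162*6**s*s*(2*s - 5) + 27*s**2*(2*s - 5) + 54*s*(s + 1)*(2*s - 5)*log(2) + (2*s - 5)*(54*s + 54))/(54*2**s*s**2*(s + 1)*(2*s - 5))
  -1 < Re(s) < 5/2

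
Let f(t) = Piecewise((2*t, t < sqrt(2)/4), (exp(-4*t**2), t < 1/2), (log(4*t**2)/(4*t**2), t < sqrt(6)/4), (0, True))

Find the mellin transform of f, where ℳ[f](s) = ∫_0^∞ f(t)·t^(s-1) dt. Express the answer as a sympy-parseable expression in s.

(sqrt(2)/4)**s*(3*2**(s/2)*(s + 1)*(s**2 - 4*s + 4)*uppergamma(s/2, 1/2) - 3*2**(s/2)*(s + 1)*(s**2 - 4*s + 4)*uppergamma(s/2, 1) + 12*2**(s/2)*(s + 1) + 3**(s/2)*s*(s + 1)*(-4*log(2) + 4*log(3)) - 8*3**(s/2)*(s + 1) + 3**(s/2)*(s + 1)*(-8*log(3) + 8*log(2)) + 3*sqrt(2)*(s**2 - 4*s + 4))/(6*(s + 1)*(s**2 - 4*s + 4))
  Re(s) > -1

peel off the common scale on t: t on [0, sqrt(2)/2); exp(-t**2) on [sqrt(2)/2, 1); log(t**2)/t**2 on [1, sqrt(6)/2)
invert the power substitution to get sqrt(t) on [0, 1/2); exp(-t) on [1/2, 1); log(t)/t on [1, 3/2)
integrate the 3 segments split at sqrt(2)/4, 1/2, then add the results
[0, sqrt(2)/4) adds the kernel integral of 2*t
segment [sqrt(2)/4, 1/2) carries exp(-4*t**2); integrate it
for t in [1/2, sqrt(6)/4): the term is ∫ log(4*t**2)/(4*t**2)·t^(s-1)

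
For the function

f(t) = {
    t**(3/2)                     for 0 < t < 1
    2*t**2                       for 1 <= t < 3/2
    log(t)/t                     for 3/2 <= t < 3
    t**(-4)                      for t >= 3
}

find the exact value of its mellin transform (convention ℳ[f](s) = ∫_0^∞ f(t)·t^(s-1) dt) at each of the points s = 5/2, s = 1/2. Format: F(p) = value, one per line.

F(5/2) = -34*sqrt(3)/27 - 7/36 + log(2**(sqrt(6)/2)*3**(-sqrt(6)/2 + 2*sqrt(3))) + 35*sqrt(6)/24
F(1/2) = -754*sqrt(3)/567 - 2*sqrt(3)*log(3)/3 - 2*sqrt(6)*log(2)/3 - 3/10 + 2*sqrt(6)*log(3)/3 + 67*sqrt(6)/30

f breaks at 1, 3/2, 3 into 4 integrals to sum
[0, 1) adds the kernel integral of t**(3/2)
over [1, 3/2), the kernel integral of 2*t**2 enters the sum
piece [3/2, 3): integrate log(t)/t against the kernel
on [3, ∞): add ∫ t**(-4)·t^(s-1) dt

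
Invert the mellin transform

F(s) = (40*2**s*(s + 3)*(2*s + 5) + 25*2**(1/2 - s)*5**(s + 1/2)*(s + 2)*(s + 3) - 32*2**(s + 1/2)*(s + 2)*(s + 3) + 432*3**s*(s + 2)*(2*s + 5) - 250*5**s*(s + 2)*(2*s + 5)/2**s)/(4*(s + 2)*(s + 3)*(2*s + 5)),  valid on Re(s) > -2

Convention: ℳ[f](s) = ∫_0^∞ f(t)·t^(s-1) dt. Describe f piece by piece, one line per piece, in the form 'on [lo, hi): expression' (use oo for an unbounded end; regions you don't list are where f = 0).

treat the 3 regions marked off by 2, 5/2 separately and sum
[0, 2) adds the kernel integral of 5*t**2/2
on [2, 5/2): add ∫ t**(5/2)·t^(s-1) dt
∫ 4*t**3·t^(s-1) over [5/2, 3)

on [0, 2): 5*t**2/2
on [2, 5/2): t**(5/2)
on [5/2, 3): 4*t**3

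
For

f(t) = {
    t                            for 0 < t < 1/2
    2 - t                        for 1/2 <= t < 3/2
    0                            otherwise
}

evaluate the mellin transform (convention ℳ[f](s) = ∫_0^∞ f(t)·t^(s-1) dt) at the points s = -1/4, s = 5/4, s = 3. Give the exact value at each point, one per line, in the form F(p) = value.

F(-1/4) = 2*2**(1/4)*(14 - 5*3**(3/4))/3
F(5/4) = 2**(3/4)*(-26 + 63*3**(1/4))/90
F(3) = 179/192

along the cuts 1/2, ℳ[f](s) splits into 2 integrals
on [0, 1/2) integrate f = t against the kernel
between 1/2 and 3/2 the integrand is (2 - t)·t^(s-1)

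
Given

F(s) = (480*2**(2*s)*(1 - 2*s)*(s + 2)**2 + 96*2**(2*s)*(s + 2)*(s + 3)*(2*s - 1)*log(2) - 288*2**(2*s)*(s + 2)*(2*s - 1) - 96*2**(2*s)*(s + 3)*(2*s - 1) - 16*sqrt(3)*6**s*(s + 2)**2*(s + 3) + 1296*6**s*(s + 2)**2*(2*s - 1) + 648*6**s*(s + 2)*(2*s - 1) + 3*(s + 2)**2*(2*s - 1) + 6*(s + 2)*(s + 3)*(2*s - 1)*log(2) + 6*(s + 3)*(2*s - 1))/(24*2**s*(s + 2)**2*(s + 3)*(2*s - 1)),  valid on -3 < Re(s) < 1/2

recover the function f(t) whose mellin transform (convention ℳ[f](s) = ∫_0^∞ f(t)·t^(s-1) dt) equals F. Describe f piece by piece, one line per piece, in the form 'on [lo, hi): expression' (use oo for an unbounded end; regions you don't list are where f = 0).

on [0, 1/2): t**3
on [1/2, 2): t**2*log(t)
on [2, 3): t**2*(t + 3)
on [3, oo): 1/sqrt(t)

remove the shared t-power first: t on [0, 1/2); log(t) on [1/2, 2); t + 3 on [2, 3); …
along the cuts 1/2, 2, 3, ℳ[f](s) splits into 4 integrals
for t in [0, 1/2): the term is ∫ t**3·t^(s-1)
∫ over [1/2, 2) of t**2*log(t)·t^(s-1) joins the sum
over [2, 3), the kernel integral of t**2*(t + 3) enters the sum
[3, ∞) adds the kernel integral of 1/sqrt(t)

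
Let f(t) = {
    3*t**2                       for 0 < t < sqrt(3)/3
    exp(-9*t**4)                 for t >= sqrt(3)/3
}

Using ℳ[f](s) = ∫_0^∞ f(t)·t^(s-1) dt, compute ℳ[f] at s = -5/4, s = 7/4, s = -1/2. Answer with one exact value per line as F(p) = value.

remove the power substitution first: 3*t on [0, 1/3); exp(-9*t**2) on [1/3, ∞)
the common scale on t comes off first: t on [0, 1); exp(-t**2) on [1, ∞)
peel off the power substitution: sqrt(t) on [0, 1); exp(-t) on [1, ∞)
integrate the 2 segments split at sqrt(3)/3, then add the results
∫ 3*t**2·t^(s-1) over [0, sqrt(3)/3)
on [sqrt(3)/3, ∞) integrate f = exp(-9*t**4) against the kernel

F(-5/4) = 3**(5/8)*(3*uppergamma(-5/16, 1) + 16)/12
F(7/4) = 3**(1/8)*(15*uppergamma(7/16, 1) + 16)/180
F(-1/2) = 3**(1/4)*(3*uppergamma(-1/8, 1) + 8)/12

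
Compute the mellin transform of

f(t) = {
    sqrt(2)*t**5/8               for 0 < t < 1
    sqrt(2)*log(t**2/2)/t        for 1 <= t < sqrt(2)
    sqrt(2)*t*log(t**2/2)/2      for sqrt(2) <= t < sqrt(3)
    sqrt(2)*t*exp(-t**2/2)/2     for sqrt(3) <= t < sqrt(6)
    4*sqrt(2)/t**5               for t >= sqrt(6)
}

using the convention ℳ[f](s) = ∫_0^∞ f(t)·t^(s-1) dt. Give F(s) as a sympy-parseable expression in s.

2**(s/2)*2**(-s/2 - 1/2)*(108*2**(s/2 + 1/2)*(-s + (s/2 + 1/2)**2)*(s/2 - 5/2)*(s/2 + 1/2)**2*(s/2 + 5/2)*uppergamma(s/2 + 1/2, 3/2) - 108*2**(s/2 + 1/2)*(-s + (s/2 + 1/2)**2)*(s/2 - 5/2)*(s/2 + 1/2)**2*(s/2 + 5/2)*uppergamma(s/2 + 1/2, 3) + 108*2**(s/2 + 1/2)*(-s + (s/2 + 1/2)**2)*(s/2 - 5/2)*(s/2 + 5/2) - 108*2**(s/2 + 1/2)*(s/2 - 5/2)*(s/2 + 1/2)**2*(s/2 + 5/2) - 108*3**(s/2 + 1/2)*(-s + (s/2 + 1/2)**2)*(s/2 - 5/2)*(s/2 + 1/2)*(s/2 + 5/2)*log(2) + 108*3**(s/2 + 1/2)*(-s + (s/2 + 1/2)**2)*(s/2 - 5/2)*(s/2 + 1/2)*(s/2 + 5/2)*log(3) - 108*3**(s/2 + 1/2)*(-s + (s/2 + 1/2)**2)*(s/2 - 5/2)*(s/2 + 5/2) - 4*6**(s/2 + 1/2)*(-s + (s/2 + 1/2)**2)*(s/2 + 1/2)**2*(s/2 + 5/2) + 27*(-s + (s/2 + 1/2)**2)*(s/2 - 5/2)*(s/2 + 1/2)**2 + 216*(s/2 - 5/2)*(s/2 + 1/2)**3*(s/2 + 5/2)*log(2) - 216*(s/2 - 5/2)*(s/2 + 1/2)**2*(s/2 + 5/2)*log(2) + 216*(s/2 - 5/2)*(s/2 + 1/2)**2*(s/2 + 5/2))/(216*(-s + (s/2 + 1/2)**2)*(s/2 - 5/2)*(s/2 + 1/2)**2*(s/2 + 5/2))
  -5 < Re(s) < 5

undo the power substitution: sqrt(2)*t**(5/2)/8 on [0, 1); sqrt(2)*log(t/2)/sqrt(t) on [1, 2); sqrt(2)*sqrt(t)*log(t/2)/2 on [2, 3); …
back out the common scale on t: t**(5/2) on [0, 1/2); log(t)/sqrt(t) on [1/2, 1); sqrt(t)*log(t) on [1, 3/2); …
strip the shared t-power: t**2 on [0, 1/2); log(t)/t on [1/2, 1); log(t) on [1, 3/2); …
breakpoints 1, sqrt(2), sqrt(3), sqrt(6): one integral from each of the 5 segments
segment [0, 1) carries sqrt(2)*t**5/8; integrate it
over [1, sqrt(2)), the kernel integral of sqrt(2)*log(t**2/2)/t enters the sum
segment [sqrt(2), sqrt(3)) carries sqrt(2)*t*log(t**2/2)/2; integrate it
[sqrt(3), sqrt(6)) adds the kernel integral of sqrt(2)*t*exp(-t**2/2)/2
∫ over [sqrt(6), ∞) of 4*sqrt(2)/t**5·t^(s-1) joins the sum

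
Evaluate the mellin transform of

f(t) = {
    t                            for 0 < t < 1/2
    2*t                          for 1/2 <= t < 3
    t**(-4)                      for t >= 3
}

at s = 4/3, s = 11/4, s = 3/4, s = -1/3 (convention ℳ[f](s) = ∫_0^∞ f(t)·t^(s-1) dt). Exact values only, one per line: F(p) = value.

along the cuts 1/2, 3, ℳ[f](s) splits into 3 integrals
on [0, 1/2): add ∫ t·t^(s-1) dt
the [1/2, 3) slice contributes ∫ 2*t·t^(s-1) dt
∫ t**(-4)·t^(s-1) over [3, ∞)

F(4/3) = 2**(2/3)*(-54 + 3895*6**(1/3))/1008
F(11/4) = 2**(1/4)*(-3 + 1304*6**(3/4))/180
F(3/4) = 2**(1/4)*(-1053 + 12650*6**(3/4))/7371
F(-1/3) = 2**(1/3)*(-3159 + 6320*6**(2/3))/4212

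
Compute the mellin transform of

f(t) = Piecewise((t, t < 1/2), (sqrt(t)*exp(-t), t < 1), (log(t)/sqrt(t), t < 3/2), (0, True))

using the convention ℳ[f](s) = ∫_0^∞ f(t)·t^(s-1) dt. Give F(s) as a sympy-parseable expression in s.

reversing the shared t-power: sqrt(t) on [0, 1/2); exp(-t) on [1/2, 1); log(t)/t on [1, 3/2)
breakpoints 1/2, 1: one integral from each of the 3 segments
the [0, 1/2) slice contributes ∫ t·t^(s-1) dt
∫ sqrt(t)*exp(-t)·t^(s-1) over [1/2, 1)
for t in [1, 3/2): the term is ∫ log(t)/sqrt(t)·t^(s-1)

2**(1/2 - s)*(6*2**(s + 1/2)*(s + 1)*(8*s - (2*s + 1)**2)*uppergamma(s + 1/2, 1/2) - 6*2**(s + 1/2)*(s + 1)*(8*s - (2*s + 1)**2)*uppergamma(s + 1/2, 1) - 24*2**(s + 1/2)*(s + 1) + 3**(s + 1/2)*(s + 1)*(2*s + 1)*(-8*log(3) + 8*log(2)) + 3**(s + 1/2)*(s + 1)*(-16*log(2) + 16*log(3)) + 16*3**(s + 1/2)*(s + 1) + 3*sqrt(2)*(8*s - (2*s + 1)**2))/(12*(s + 1)*(8*s - (2*s + 1)**2))
  Re(s) > -1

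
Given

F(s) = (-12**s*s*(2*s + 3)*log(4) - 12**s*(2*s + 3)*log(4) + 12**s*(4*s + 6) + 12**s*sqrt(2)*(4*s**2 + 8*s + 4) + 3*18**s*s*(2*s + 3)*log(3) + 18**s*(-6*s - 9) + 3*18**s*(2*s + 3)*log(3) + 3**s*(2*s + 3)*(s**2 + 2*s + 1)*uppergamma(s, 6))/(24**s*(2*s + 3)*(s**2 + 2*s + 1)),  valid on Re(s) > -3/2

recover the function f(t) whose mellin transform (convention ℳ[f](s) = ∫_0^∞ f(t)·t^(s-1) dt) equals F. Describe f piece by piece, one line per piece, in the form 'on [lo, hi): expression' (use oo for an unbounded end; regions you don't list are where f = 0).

strip the common scale on t: 2*sqrt(2)*t**(3/2) on [0, 1); 2*t*log(2*t) on [1, 3/2); exp(-4*t) on [3/2, ∞)
the common scale on t comes off first: t**(3/2) on [0, 2); t*log(t) on [2, 3); exp(-2*t) on [3, ∞)
slice at 1/2, 3/4, transform all 3 pieces, and sum them
piece [0, 1/2): integrate 8*t**(3/2) against the kernel
[1/2, 3/4) adds the kernel integral of 4*t*log(4*t)
on [3/4, ∞) integrate f = exp(-8*t) against the kernel

on [0, 1/2): 8*t**(3/2)
on [1/2, 3/4): 4*t*log(4*t)
on [3/4, oo): exp(-8*t)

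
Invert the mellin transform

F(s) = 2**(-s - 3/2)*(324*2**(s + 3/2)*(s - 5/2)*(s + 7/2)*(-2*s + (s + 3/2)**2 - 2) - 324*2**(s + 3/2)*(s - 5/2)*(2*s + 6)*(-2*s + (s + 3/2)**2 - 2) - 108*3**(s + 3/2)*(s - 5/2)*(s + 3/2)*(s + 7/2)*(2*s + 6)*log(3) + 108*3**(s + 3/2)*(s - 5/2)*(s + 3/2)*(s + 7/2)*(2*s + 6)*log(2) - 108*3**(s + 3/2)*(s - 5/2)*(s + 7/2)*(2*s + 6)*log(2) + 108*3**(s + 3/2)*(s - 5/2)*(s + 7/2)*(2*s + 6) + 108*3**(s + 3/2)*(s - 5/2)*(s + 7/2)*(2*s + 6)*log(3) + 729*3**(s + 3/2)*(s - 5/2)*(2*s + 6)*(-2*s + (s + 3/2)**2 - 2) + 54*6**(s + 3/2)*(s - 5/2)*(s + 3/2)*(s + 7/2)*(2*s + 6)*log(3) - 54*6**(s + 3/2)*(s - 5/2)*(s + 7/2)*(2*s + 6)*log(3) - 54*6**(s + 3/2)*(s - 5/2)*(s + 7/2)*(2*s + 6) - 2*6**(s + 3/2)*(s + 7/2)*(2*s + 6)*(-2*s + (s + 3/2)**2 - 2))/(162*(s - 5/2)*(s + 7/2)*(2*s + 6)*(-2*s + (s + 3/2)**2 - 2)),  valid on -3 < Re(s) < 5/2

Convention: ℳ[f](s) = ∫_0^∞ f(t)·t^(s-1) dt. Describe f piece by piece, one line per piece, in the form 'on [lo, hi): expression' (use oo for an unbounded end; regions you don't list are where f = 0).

invert the shared t-power to get t**2 on [0, 1); 2*t**(5/2) on [1, 3/2); log(t)/sqrt(t) on [3/2, 3); …
reversing the shared t-power: t**(3/2) on [0, 1); 2*t**2 on [1, 3/2); log(t)/t on [3/2, 3); …
split f at 1, 3/2, 3: ℳ[f](s) collects 4 kernel integrals
∫ over [0, 1) of t**3·t^(s-1) joins the sum
piece [1, 3/2): integrate 2*t**(7/2) against the kernel
between 3/2 and 3 the integrand is sqrt(t)*log(t)·t^(s-1)
∫ over [3, ∞) of t**(-5/2)·t^(s-1) joins the sum

on [0, 1): t**3
on [1, 3/2): 2*t**(7/2)
on [3/2, 3): sqrt(t)*log(t)
on [3, oo): t**(-5/2)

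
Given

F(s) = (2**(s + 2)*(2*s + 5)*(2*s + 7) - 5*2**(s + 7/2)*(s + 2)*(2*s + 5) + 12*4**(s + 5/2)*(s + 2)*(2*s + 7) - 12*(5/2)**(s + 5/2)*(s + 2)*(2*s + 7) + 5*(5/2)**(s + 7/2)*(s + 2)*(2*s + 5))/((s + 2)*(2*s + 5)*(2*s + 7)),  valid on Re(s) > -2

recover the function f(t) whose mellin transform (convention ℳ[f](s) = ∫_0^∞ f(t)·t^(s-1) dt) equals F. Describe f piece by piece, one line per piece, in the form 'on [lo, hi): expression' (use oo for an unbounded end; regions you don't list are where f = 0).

breakpoints 2, 5/2: one integral from each of the 3 segments
∫ over [0, 2) of t**2·t^(s-1) joins the sum
over [2, 5/2), the kernel integral of 5*t**(7/2)/2 enters the sum
on [5/2, 4) integrate f = 6*t**(5/2) against the kernel

on [0, 2): t**2
on [2, 5/2): 5*t**(7/2)/2
on [5/2, 4): 6*t**(5/2)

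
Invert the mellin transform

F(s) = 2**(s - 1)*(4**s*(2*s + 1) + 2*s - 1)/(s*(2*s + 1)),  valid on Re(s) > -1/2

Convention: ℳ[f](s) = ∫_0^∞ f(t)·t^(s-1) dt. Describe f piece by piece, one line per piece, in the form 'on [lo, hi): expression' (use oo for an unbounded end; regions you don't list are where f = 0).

on [0, 2): sqrt(2)*sqrt(t)/2
on [2, 8): 1/2

back out the common scale on t: sqrt(t) on [0, 1); 1/2 on [1, 4)
back out the power substitution: t on [0, 1); 1/2 on [1, 2)
treat the 2 regions marked off by 2 separately and sum
segment [0, 2) carries sqrt(2)*sqrt(t)/2; integrate it
segment 2 to 8 holds 1/2; add its integral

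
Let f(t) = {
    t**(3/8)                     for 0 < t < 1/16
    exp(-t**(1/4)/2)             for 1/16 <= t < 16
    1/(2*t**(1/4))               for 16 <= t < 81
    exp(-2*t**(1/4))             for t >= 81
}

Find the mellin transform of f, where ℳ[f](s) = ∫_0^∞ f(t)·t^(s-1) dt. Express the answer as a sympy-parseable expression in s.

back out the power substitution: t**(3/4) on [0, 1/4); exp(-sqrt(t)/2) on [1/4, 4); 1/(2*sqrt(t)) on [4, 9); …
back out the power substitution: t**(3/2) on [0, 1/2); exp(-t/2) on [1/2, 2); 1/(2*t) on [2, 3); …
summing 4 kernel integrals split by 1/16, 16, 81 yields ℳ[f](s)
segment [0, 1/16) carries t**(3/8); integrate it
segment [1/16, 16) carries exp(-t**(1/4)/2); integrate it
∫ over [16, 81) of 1/(2*t**(1/4))·t^(s-1) joins the sum
[81, ∞) adds the kernel integral of exp(-2*t**(1/4))

(2*1679616**s*(8*s + 3) + 12*331776**s*(4*s - 1)*(8*s + 3)*uppergamma(4*s, 1/4) - 12*331776**s*(4*s - 1)*(8*s + 3)*uppergamma(4*s, 1) - 3*331776**s*(8*s + 3) + 12*6**(4*s)*(4*s - 1)*(8*s + 3)*uppergamma(4*s, 6) + 6*sqrt(2)*6**(4*s)*(4*s - 1))/(3*20736**s*(4*s - 1)*(8*s + 3))
  Re(s) > -3/8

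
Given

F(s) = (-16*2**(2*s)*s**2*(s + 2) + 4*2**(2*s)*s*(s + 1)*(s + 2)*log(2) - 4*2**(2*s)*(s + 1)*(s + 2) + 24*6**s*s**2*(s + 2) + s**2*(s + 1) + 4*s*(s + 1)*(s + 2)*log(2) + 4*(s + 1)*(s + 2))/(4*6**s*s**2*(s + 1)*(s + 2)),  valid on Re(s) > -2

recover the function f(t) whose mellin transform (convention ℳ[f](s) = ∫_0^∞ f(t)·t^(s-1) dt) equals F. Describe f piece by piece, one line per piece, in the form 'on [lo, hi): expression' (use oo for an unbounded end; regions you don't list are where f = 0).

on [0, 1/6): 9*t**2
on [1/6, 2/3): log(3*t)
on [2/3, 1): 6*t

back out the common scale on t: t**2 on [0, 1/2); log(t) on [1/2, 2); 2*t on [2, 3)
summing 3 kernel integrals split by 1/6, 2/3 yields ℳ[f](s)
on [0, 1/6): add ∫ 9*t**2·t^(s-1) dt
for t in [1/6, 2/3): the term is ∫ log(3*t)·t^(s-1)
∫ 6*t·t^(s-1) over [2/3, 1)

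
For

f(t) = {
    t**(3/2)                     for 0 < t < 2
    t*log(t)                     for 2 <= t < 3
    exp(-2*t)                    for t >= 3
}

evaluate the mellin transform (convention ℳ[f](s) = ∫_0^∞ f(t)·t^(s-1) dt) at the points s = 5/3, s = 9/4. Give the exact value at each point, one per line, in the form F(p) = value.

slice at 2, 3, transform all 3 pieces, and sum them
∫ t**(3/2)·t^(s-1) over [0, 2)
over [2, 3), the kernel integral of t*log(t) enters the sum
for t in [3, ∞): the term is ∫ exp(-2*t)·t^(s-1)

F(5/3) = -81*3**(2/3)/64 - 3*2**(2/3)*log(2)/2 + 2**(1/3)*uppergamma(5/3, 6)/4 + 9*2**(2/3)/16 + 48*2**(1/6)/19 + 27*3**(2/3)*log(3)/8
F(9/4) = -432*3**(1/4)/169 - 32*2**(1/4)*log(2)/13 + 2**(3/4)*uppergamma(9/4, 6)/8 + 128*2**(1/4)/169 + 32*2**(3/4)/15 + 108*3**(1/4)*log(3)/13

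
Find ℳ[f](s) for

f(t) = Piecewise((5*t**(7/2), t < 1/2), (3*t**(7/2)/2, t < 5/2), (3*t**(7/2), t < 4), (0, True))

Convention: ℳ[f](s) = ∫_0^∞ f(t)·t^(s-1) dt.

cuts at 1/2, 5/2: linearity sums the 3 kernel integrals
on [0, 1/2): add ∫ 5*t**(7/2)·t^(s-1) dt
over [1/2, 5/2), the kernel integral of 3*t**(7/2)/2 enters the sum
on [5/2, 4): add ∫ 3*t**(7/2)·t^(s-1) dt

(7*2**(-s - 7/2) + 6*4**(s + 7/2) - 3*(5/2)**(s + 7/2))/(2*s + 7)
  Re(s) > -7/2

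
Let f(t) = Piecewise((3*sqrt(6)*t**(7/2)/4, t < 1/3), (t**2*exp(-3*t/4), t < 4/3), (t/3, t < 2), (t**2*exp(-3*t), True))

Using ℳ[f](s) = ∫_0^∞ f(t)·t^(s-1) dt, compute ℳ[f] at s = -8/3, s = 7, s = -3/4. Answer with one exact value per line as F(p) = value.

F(-8/3) = -6**(2/3)*uppergamma(-2/3, 1)/4 - 2**(1/3)/20 + 3**(2/3)*uppergamma(-2/3, 6) + 3*6**(2/3)/80 + 3*sqrt(2)*3**(2/3)/10 + 6**(2/3)*uppergamma(-2/3, 1/4)/4
F(7) = -28731244544*exp(-1)/19683 + sqrt(2)/826686 + 1531264*exp(-6)/2187 + 201760/19683 + 13571694212*exp(-1/4)/19683
F(-3/4) = -43*sqrt(2)*3**(3/4)/99 - 4*sqrt(2)*3**(3/4)*uppergamma(5/4, 1)/9 + 3**(3/4)*uppergamma(5/4, 6)/9 + 4*sqrt(2)*3**(3/4)*uppergamma(5/4, 1/4)/9 + 4*2**(1/4)/3

back out the shared t-power: 3*sqrt(6)*t**(3/2)/4 on [0, 1/3); exp(-3*t/4) on [1/3, 4/3); 1/(3*t) on [4/3, 2); …
the common scale on t comes off first: t**(3/2) on [0, 1/2); exp(-t/2) on [1/2, 2); 1/(2*t) on [2, 3); …
integrate the 4 segments split at 1/3, 4/3, 2, then add the results
[0, 1/3) adds the kernel integral of 3*sqrt(6)*t**(7/2)/4
[1/3, 4/3) adds the kernel integral of t**2*exp(-3*t/4)
between 4/3 and 2 the integrand is t/3·t^(s-1)
on [2, ∞): add ∫ t**2*exp(-3*t)·t^(s-1) dt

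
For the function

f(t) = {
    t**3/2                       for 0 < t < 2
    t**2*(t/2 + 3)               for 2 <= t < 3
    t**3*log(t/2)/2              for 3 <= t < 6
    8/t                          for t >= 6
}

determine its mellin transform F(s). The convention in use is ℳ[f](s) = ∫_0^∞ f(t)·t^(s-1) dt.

peel off the shared t-power: t/2 on [0, 2); t/2 + 3 on [2, 3); t*log(t/2)/2 on [3, 6); …
reversing the common scale on t: t on [0, 1); t + 3 on [1, 3/2); t*log(t) on [3/2, 3); …
decompose at 2, 3, 6; ℳ[f](s) sums the 4 pieces' integrals
∫ t**3/2·t^(s-1) over [0, 2)
segment 2 to 3 holds t**2*(t/2 + 3); add its integral
segment 3 to 6 holds t**3*log(t/2)/2; add its integral
segment 6 to ∞ holds 8/t; add its integral

(-162*2**(s + 2)*(s - 1)*(s + 2)*(2*s + (s + 2)**2 + 5) - 162*2**(s + 2)*(s - 1)*(2*s + (s + 2)**2 + 5) - 81*3**(s + 2)*(s - 1)*(s + 2)**2*(s + 3)*log(3) + 81*3**(s + 2)*(s - 1)*(s + 2)**2*(s + 3)*log(2) - 81*3**(s + 2)*(s - 1)*(s + 2)*(s + 3)*log(3) + 81*3**(s + 2)*(s - 1)*(s + 2)*(s + 3)*log(2) + 81*3**(s + 2)*(s - 1)*(s + 2)*(s + 3) + 243*3**(s + 2)*(s - 1)*(s + 2)*(2*s + (s + 2)**2 + 5) + 162*3**(s + 2)*(s - 1)*(2*s + (s + 2)**2 + 5) + 162*6**(s + 2)*(s - 1)*(s + 2)**2*(s + 3)*log(3) - 162*6**(s + 2)*(s - 1)*(s + 2)*(s + 3) + 162*6**(s + 2)*(s - 1)*(s + 2)*(s + 3)*log(3) - 2*6**(s + 2)*(s + 2)*(s + 3)*(2*s + (s + 2)**2 + 5))/(54*(s - 1)*(s + 2)*(s + 3)*(2*s + (s + 2)**2 + 5))
  -3 < Re(s) < 1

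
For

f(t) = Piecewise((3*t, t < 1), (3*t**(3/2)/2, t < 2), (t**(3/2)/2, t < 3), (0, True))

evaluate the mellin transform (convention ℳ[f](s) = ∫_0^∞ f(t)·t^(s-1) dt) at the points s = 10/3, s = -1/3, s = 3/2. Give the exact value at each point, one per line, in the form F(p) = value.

cuts at 1, 2: linearity sums the 3 kernel integrals
segment 0 to 1 holds 3*t; add its integral
the [1, 2) slice contributes ∫ 3*t**(3/2)/2·t^(s-1) dt
between 2 and 3 the integrand is t**(3/2)/2·t^(s-1)

F(10/3) = 144/377 + 96*2**(5/6)/29 + 243*3**(5/6)/29
F(-1/3) = 9*3**(1/6)/7 + 12*2**(1/6)/7 + 45/14
F(3/2) = 118/15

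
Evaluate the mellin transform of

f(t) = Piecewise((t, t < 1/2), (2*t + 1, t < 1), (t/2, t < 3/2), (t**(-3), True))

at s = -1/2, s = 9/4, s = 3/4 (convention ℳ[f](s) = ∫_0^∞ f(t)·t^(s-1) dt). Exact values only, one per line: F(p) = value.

linearity at 1/2, 1, 3/2 turns ℳ[f](s) into 4 summed integrals
[0, 1/2) adds the kernel integral of t
between 1/2 and 1 the integrand is (2*t + 1)·t^(s-1)
on [1, 3/2) integrate f = t/2 against the kernel
between 3/2 and ∞ the integrand is t**(-3)·t^(s-1)

F(-1/2) = 1 + 599*sqrt(6)/1134 + sqrt(2)
F(9/4) = 2**(3/4)*(-70 + 424*2**(1/4) + 659*3**(1/4))/936
F(3/4) = 2**(1/4)*(-2754 + 953*3**(3/4) + 3726*2**(3/4))/3402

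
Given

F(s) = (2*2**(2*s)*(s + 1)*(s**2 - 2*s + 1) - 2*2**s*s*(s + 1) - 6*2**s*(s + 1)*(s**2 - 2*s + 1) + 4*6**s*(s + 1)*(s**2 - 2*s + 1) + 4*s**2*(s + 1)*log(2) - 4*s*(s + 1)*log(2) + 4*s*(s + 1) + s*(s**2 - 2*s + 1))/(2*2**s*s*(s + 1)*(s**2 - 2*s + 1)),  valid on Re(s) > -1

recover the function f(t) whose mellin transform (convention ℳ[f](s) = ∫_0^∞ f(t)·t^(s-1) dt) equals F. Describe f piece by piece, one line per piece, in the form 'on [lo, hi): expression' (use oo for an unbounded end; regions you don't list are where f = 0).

cuts at 1/2, 1, 2: linearity sums the 4 kernel integrals
∫ t·t^(s-1) over [0, 1/2)
the [1/2, 1) slice contributes ∫ log(t)/t·t^(s-1) dt
[1, 2) adds the kernel integral of 3
on [2, 3): add ∫ 2·t^(s-1) dt

on [0, 1/2): t
on [1/2, 1): log(t)/t
on [1, 2): 3
on [2, 3): 2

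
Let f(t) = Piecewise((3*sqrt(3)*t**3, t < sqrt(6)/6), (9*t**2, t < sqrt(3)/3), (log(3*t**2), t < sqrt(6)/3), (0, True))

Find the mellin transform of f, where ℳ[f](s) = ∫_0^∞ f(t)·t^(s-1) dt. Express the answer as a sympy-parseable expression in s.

back out the power substitution: 3*sqrt(3)*t**(3/2) on [0, 1/6); 9*t on [1/6, 1/3); log(3*t) on [1/3, 2/3)
remove the common scale on t first: t**(3/2) on [0, 1/2); 3*t on [1/2, 1); log(t) on [1, 2)
along the cuts sqrt(6)/6, sqrt(3)/3, ℳ[f](s) splits into 3 integrals
on [0, sqrt(6)/6) integrate f = 3*sqrt(3)*t**3 against the kernel
over [sqrt(6)/6, sqrt(3)/3), the kernel integral of 9*t**2 enters the sum
piece [sqrt(3)/3, sqrt(6)/3): integrate log(3*t**2) against the kernel

(sqrt(6)/6)**s*(12*2**(s/2)*s**2*(s + 3) + 8*2**(s/2)*(s + 2)*(s + 3) + 4*2**s*s*(s + 2)*(s + 3)*log(2) - 8*2**s*(s + 2)*(s + 3) + sqrt(2)*s**2*(s + 2) - 6*s**2*(s + 3))/(4*s**2*(s + 2)*(s + 3))
  Re(s) > -3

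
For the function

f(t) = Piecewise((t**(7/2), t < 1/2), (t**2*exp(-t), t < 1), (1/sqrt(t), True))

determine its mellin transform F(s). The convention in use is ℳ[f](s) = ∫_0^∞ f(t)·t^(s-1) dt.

invert the shared t-power to get t**(3/2) on [0, 1/2); exp(-t) on [1/2, 1); t**(-5/2) on [1, ∞)
the 3 pieces separated at 1/2, 1 each add one integral
over [0, 1/2), the kernel integral of t**(7/2) enters the sum
on [1/2, 1): add ∫ t**2*exp(-t)·t^(s-1) dt
the [1, ∞) slice contributes ∫ 1/sqrt(t)·t^(s-1) dt

(8*2**s*(2*s - 1)*(2*s + 7)*uppergamma(s + 2, 1/2) - 8*2**s*(2*s - 1)*(2*s + 7)*uppergamma(s + 2, 1) - 16*2**s*(2*s + 7) + sqrt(2)*(2*s - 1))/(8*2**s*(2*s - 1)*(2*s + 7))
  -7/2 < Re(s) < 1/2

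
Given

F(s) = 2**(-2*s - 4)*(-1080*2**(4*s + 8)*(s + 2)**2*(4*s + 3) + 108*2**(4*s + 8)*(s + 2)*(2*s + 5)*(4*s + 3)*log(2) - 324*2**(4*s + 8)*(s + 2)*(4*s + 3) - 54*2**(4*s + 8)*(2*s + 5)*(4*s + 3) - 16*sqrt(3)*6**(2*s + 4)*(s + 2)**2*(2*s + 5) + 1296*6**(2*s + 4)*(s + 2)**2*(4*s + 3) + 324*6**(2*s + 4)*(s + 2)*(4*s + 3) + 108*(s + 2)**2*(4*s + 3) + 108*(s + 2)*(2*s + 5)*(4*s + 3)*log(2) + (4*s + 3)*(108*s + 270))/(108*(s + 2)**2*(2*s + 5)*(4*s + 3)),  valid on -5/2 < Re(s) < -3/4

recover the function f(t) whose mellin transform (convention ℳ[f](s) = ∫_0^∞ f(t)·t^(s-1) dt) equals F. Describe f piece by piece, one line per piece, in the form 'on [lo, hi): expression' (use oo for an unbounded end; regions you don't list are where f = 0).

peel off the shared t-power: sqrt(t) on [0, 1/4); log(sqrt(t)) on [1/4, 4); sqrt(t) + 3 on [4, 9); …
reversing the power substitution: t on [0, 1/2); log(t) on [1/2, 2); t + 3 on [2, 3); …
split f at 1/4, 4, 9: ℳ[f](s) collects 4 kernel integrals
on [0, 1/4): add ∫ t**(5/2)·t^(s-1) dt
for t in [1/4, 4): the term is ∫ t**2*log(sqrt(t))·t^(s-1)
∫ over [4, 9) of t**2*(sqrt(t) + 3)·t^(s-1) joins the sum
segment [9, ∞) carries t**(3/4); integrate it

on [0, 1/4): t**(5/2)
on [1/4, 4): t**2*log(sqrt(t))
on [4, 9): t**2*(sqrt(t) + 3)
on [9, oo): t**(3/4)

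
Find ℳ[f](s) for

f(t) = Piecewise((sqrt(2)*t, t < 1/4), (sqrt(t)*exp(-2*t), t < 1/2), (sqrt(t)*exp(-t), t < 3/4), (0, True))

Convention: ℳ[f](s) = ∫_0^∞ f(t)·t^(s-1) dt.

remove the shared t-power first: sqrt(2)*sqrt(t) on [0, 1/4); exp(-2*t) on [1/4, 1/2); exp(-t) on [1/2, 3/4)
strip the common scale on t: sqrt(t) on [0, 1/2); exp(-t) on [1/2, 1); exp(-t/2) on [1, 3/2)
slice at 1/4, 1/2, transform all 3 pieces, and sum them
for t in [0, 1/4): the term is ∫ sqrt(2)*t·t^(s-1)
over [1/4, 1/2), the kernel integral of sqrt(t)*exp(-2*t) enters the sum
piece [1/2, 3/4): integrate sqrt(t)*exp(-t) against the kernel

2**(-2*s - 2)*(2**(s + 3/2)*(s + 1)*uppergamma(s + 1/2, 1/2) - 2**(s + 3/2)*(s + 1)*uppergamma(s + 1/2, 1) + 2**(2*s + 2)*(s + 1)*uppergamma(s + 1/2, 1/2) - 2**(2*s + 2)*(s + 1)*uppergamma(s + 1/2, 3/4) + sqrt(2))/(s + 1)
  Re(s) > -1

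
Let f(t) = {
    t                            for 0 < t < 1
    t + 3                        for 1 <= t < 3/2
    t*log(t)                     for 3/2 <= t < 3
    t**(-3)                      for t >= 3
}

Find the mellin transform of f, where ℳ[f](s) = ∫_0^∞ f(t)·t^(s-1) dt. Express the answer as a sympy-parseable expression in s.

linearity at 1, 3/2, 3 turns ℳ[f](s) into 4 summed integrals
the [0, 1) slice contributes ∫ t·t^(s-1) dt
on [1, 3/2) integrate f = (t + 3) against the kernel
∫ t*log(t)·t^(s-1) over [3/2, 3)
∫ t**(-3)·t^(s-1) over [3, ∞)

(-162*2**s*s*(s - 3)*(s**2 + 2*s + 1) - 162*2**s*(s - 3)*(s**2 + 2*s + 1) - 81*3**s*s**2*(s - 3)*(s + 1)*log(3) + 81*3**s*s**2*(s - 3)*(s + 1)*log(2) - 81*3**s*s*(s - 3)*(s + 1)*log(3) + 81*3**s*s*(s - 3)*(s + 1)*log(2) + 81*3**s*s*(s - 3)*(s + 1) + 243*3**s*s*(s - 3)*(s**2 + 2*s + 1) + 162*3**s*(s - 3)*(s**2 + 2*s + 1) + 162*6**s*s**2*(s - 3)*(s + 1)*log(3) - 162*6**s*s*(s - 3)*(s + 1) + 162*6**s*s*(s - 3)*(s + 1)*log(3) - 2*6**s*s*(s + 1)*(s**2 + 2*s + 1))/(54*2**s*s*(s - 3)*(s + 1)*(s**2 + 2*s + 1))
  -1 < Re(s) < 3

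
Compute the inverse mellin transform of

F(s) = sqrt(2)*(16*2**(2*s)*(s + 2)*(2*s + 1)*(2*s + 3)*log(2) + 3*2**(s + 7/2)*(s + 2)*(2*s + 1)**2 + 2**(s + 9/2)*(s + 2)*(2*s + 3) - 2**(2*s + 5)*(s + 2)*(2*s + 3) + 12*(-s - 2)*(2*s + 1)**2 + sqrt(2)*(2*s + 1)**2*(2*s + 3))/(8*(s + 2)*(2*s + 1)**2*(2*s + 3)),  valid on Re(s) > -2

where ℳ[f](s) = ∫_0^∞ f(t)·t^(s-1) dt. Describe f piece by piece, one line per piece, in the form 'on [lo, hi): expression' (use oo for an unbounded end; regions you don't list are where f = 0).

on [0, 1): t**2/4
on [1, 2): 3*sqrt(2)*t**(3/2)/4
on [2, 4): sqrt(2)*sqrt(t)*log(t/2)/2

back out the common scale on t: t**2 on [0, 1/2); 3*t**(3/2) on [1/2, 1); sqrt(t)*log(t) on [1, 2)
strip the shared t-power: t**(3/2) on [0, 1/2); 3*t on [1/2, 1); log(t) on [1, 2)
treat the 3 regions marked off by 1, 2 separately and sum
segment [0, 1) carries t**2/4; integrate it
over [1, 2), the kernel integral of 3*sqrt(2)*t**(3/2)/4 enters the sum
∫ sqrt(2)*sqrt(t)*log(t/2)/2·t^(s-1) over [2, 4)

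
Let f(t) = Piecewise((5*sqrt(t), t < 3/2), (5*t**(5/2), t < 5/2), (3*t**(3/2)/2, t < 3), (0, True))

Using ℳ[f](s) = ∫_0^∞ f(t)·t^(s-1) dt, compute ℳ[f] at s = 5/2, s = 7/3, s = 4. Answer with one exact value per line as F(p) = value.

along the cuts 3/2, 5/2, ℳ[f](s) splits into 3 integrals
between 0 and 3/2 the integrand is 5*sqrt(t)·t^(s-1)
the [3/2, 5/2) slice contributes ∫ 5*t**(5/2)·t^(s-1) dt
[5/2, 3) adds the kernel integral of 3*t**(3/2)/2

F(5/2) = 14261/128
F(7/3) = -4995*2**(1/6)*3**(5/6)/7888 + 243*3**(5/6)/23 + 22875*2**(1/6)*5**(5/6)/1334
F(4) = -1305*sqrt(6)/832 + 729*sqrt(3)/11 + 184375*sqrt(10)/2288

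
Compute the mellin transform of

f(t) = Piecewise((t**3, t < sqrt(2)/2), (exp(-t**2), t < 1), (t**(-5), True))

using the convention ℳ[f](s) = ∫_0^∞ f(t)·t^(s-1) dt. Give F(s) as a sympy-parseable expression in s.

back out the power substitution: t**(3/2) on [0, 1/2); exp(-t) on [1/2, 1); t**(-5/2) on [1, ∞)
linearity at sqrt(2)/2, 1 turns ℳ[f](s) into 3 summed integrals
over [0, sqrt(2)/2), the kernel integral of t**3 enters the sum
segment sqrt(2)/2 to 1 holds exp(-t**2); add its integral
over [1, ∞), the kernel integral of t**(-5) enters the sum

(2*2**(s/2)*(s - 5)*(s + 3)*uppergamma(s/2, 1/2) - 2*2**(s/2)*(s - 5)*(s + 3)*uppergamma(s/2, 1) - 4*2**(s/2)*(s + 3) + sqrt(2)*(s - 5))/(4*2**(s/2)*(s - 5)*(s + 3))
  -3 < Re(s) < 5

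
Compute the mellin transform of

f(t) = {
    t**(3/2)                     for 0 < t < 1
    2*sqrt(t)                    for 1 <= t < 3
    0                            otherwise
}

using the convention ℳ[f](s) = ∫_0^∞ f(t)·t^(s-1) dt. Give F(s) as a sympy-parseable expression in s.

(4*sqrt(3)*3**s*(2*s + 3) - 4*s - 10)/((2*s + 1)*(2*s + 3))
  Re(s) > -3/2

breakpoints 1: one integral from each of the 2 segments
on [0, 1) integrate f = t**(3/2) against the kernel
∫ 2*sqrt(t)·t^(s-1) over [1, 3)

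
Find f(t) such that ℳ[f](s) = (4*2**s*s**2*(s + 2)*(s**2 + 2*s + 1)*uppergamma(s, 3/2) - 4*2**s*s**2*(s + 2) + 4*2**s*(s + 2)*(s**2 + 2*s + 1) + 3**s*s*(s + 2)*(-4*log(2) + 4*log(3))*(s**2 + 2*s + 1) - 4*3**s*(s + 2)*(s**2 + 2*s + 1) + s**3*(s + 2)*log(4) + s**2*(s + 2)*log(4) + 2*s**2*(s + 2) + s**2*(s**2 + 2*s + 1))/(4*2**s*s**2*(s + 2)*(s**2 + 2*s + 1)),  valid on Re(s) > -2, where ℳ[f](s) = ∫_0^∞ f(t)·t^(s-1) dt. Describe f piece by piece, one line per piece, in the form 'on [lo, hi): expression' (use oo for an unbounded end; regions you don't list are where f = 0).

cuts at 1/2, 1, 3/2: linearity sums the 4 kernel integrals
between 0 and 1/2 the integrand is t**2·t^(s-1)
on [1/2, 1): add ∫ t*log(t)·t^(s-1) dt
for t in [1, 3/2): the term is ∫ log(t)·t^(s-1)
on [3/2, ∞) integrate f = exp(-t) against the kernel

on [0, 1/2): t**2
on [1/2, 1): t*log(t)
on [1, 3/2): log(t)
on [3/2, oo): exp(-t)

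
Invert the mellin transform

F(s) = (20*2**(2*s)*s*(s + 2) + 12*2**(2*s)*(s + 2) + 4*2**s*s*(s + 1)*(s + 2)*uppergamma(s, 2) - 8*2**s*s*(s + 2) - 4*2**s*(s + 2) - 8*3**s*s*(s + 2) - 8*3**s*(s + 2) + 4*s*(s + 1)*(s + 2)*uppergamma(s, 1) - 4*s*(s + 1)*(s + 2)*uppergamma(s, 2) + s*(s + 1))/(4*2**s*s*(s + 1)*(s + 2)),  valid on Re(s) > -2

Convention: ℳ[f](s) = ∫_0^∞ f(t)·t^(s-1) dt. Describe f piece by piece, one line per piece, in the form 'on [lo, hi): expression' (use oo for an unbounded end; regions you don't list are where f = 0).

breakpoints 1/2, 1, 3/2, 2: one integral from each of the 5 segments
on [0, 1/2): add ∫ t**2·t^(s-1) dt
∫ exp(-2*t)·t^(s-1) over [1/2, 1)
the [1, 3/2) slice contributes ∫ (t + 1)·t^(s-1) dt
over [3/2, 2), the kernel integral of (t + 3) enters the sum
over [2, ∞), the kernel integral of exp(-t) enters the sum

on [0, 1/2): t**2
on [1/2, 1): exp(-2*t)
on [1, 3/2): t + 1
on [3/2, 2): t + 3
on [2, oo): exp(-t)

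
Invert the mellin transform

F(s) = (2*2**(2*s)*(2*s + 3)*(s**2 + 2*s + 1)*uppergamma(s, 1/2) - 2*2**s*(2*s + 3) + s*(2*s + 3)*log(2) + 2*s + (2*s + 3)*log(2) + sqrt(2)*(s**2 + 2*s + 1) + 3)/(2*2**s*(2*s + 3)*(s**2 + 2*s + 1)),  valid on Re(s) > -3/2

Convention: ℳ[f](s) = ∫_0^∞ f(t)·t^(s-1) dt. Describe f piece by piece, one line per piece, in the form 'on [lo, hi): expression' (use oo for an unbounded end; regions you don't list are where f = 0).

on [0, 1/2): t**(3/2)
on [1/2, 1): t*log(t)
on [1, oo): exp(-t/2)

f breaks at 1/2, 1 into 3 integrals to sum
piece [0, 1/2): integrate t**(3/2) against the kernel
segment [1/2, 1) carries t*log(t); integrate it
for t in [1, ∞): the term is ∫ exp(-t/2)·t^(s-1)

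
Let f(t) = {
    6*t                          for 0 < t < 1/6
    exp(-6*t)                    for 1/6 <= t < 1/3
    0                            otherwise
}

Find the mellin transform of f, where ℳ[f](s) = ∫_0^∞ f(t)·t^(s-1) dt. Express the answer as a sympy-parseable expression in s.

((s + 1)*uppergamma(s, 1) - (s + 1)*uppergamma(s, 2) + 1)/(6**s*(s + 1))
  Re(s) > -1

remove the common scale on t first: 3*t on [0, 1/3); exp(-3*t) on [1/3, 2/3)
back out the common scale on t: 3*t/2 on [0, 2/3); exp(-3*t/2) on [2/3, 4/3)
invert the common scale on t to get t on [0, 1); exp(-t) on [1, 2)
treat the 2 regions marked off by 1/6 separately and sum
the [0, 1/6) slice contributes ∫ 6*t·t^(s-1) dt
for t in [1/6, 1/3): the term is ∫ exp(-6*t)·t^(s-1)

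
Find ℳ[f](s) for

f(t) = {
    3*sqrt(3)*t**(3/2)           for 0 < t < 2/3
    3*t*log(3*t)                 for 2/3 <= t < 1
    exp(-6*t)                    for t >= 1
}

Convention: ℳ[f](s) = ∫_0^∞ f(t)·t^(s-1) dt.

(-12**s*s*(2*s + 3)*log(4) - 12**s*(2*s + 3)*log(4) + 12**s*(4*s + 6) + 12**s*sqrt(2)*(4*s**2 + 8*s + 4) + 3*18**s*s*(2*s + 3)*log(3) + 18**s*(-6*s - 9) + 3*18**s*(2*s + 3)*log(3) + 3**s*(2*s + 3)*(s**2 + 2*s + 1)*uppergamma(s, 6))/(18**s*(2*s + 3)*(s**2 + 2*s + 1))
  Re(s) > -3/2

back out the common scale on t: 3*sqrt(6)*t**(3/2)/4 on [0, 4/3); 3*t*log(3*t/2)/2 on [4/3, 2); exp(-3*t) on [2, ∞)
back out the common scale on t: t**(3/2) on [0, 2); t*log(t) on [2, 3); exp(-2*t) on [3, ∞)
the 3 pieces separated at 2/3, 1 each add one integral
segment 0 to 2/3 holds 3*sqrt(3)*t**(3/2); add its integral
∫ 3*t*log(3*t)·t^(s-1) over [2/3, 1)
on [1, ∞) integrate f = exp(-6*t) against the kernel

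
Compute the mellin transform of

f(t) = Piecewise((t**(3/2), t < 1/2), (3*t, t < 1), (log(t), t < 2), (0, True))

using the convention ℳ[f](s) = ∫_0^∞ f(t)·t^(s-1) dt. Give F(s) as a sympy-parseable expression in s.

decompose at 1/2, 1; ℳ[f](s) sums the 3 pieces' integrals
for t in [0, 1/2): the term is ∫ t**(3/2)·t^(s-1)
over [1/2, 1), the kernel integral of 3*t enters the sum
on [1, 2): add ∫ log(t)·t^(s-1) dt

(-2*2**(2*s)*(s + 1)*(2*s + 3) + 6*2**s*s**2*(2*s + 3) + 2*2**s*(s + 1)*(2*s + 3) + 4**s*s*(s + 1)*(2*s + 3)*log(4) + sqrt(2)*s**2*(s + 1) - 3*s**2*(2*s + 3))/(2*2**s*s**2*(s + 1)*(2*s + 3))
  Re(s) > -3/2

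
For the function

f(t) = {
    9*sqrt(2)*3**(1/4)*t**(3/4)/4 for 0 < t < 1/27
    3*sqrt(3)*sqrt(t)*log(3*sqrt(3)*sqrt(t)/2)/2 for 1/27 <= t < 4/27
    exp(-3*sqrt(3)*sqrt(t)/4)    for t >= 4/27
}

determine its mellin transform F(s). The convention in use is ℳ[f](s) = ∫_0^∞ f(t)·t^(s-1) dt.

undo the common scale on t: 3*sqrt(6)*t**(3/4)/4 on [0, 1/9); 3*sqrt(t)*log(3*sqrt(t)/2)/2 on [1/9, 4/9); exp(-3*sqrt(t)/4) on [4/9, ∞)
peel off the power substitution: 3*sqrt(6)*t**(3/2)/4 on [0, 1/3); 3*t*log(3*t/2)/2 on [1/3, 2/3); exp(-3*t/4) on [2/3, ∞)
remove the common scale on t first: t**(3/2) on [0, 1/2); t*log(t) on [1/2, 1); exp(-t/2) on [1, ∞)
the 3 pieces separated at 1/27, 4/27 each add one integral
the [0, 1/27) slice contributes ∫ 9*sqrt(2)*3**(1/4)*t**(3/4)/4·t^(s-1) dt
over [1/27, 4/27), the kernel integral of 3*sqrt(3)*sqrt(t)*log(3*sqrt(3)*sqrt(t)/2)/2 enters the sum
segment 4/27 to ∞ holds exp(-3*sqrt(3)*sqrt(t)/4); add its integral

(2*2**(4*s)*(4*s + 3)*(4*s**2 + 4*s + 1)*uppergamma(2*s, 1/2) - 2*2**(2*s)*(4*s + 3) + s*(4*s + 3)*log(4) + 4*s + (4*s + 3)*log(2) + sqrt(2)*(4*s**2 + 4*s + 1) + 3)/(27**s*(4*s + 3)*(4*s**2 + 4*s + 1))
  Re(s) > -3/4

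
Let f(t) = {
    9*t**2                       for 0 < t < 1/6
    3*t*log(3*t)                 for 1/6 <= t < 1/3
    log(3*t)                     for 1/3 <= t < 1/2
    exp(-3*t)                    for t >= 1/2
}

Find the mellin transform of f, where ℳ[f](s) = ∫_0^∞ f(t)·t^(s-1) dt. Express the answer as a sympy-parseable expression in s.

reversing the common scale on t: t**2 on [0, 1/2); t*log(t) on [1/2, 1); log(t) on [1, 3/2); …
the 4 pieces separated at 1/6, 1/3, 1/2 each add one integral
the [0, 1/6) slice contributes ∫ 9*t**2·t^(s-1) dt
on [1/6, 1/3) integrate f = 3*t*log(3*t) against the kernel
∫ over [1/3, 1/2) of log(3*t)·t^(s-1) joins the sum
segment 1/2 to ∞ holds exp(-3*t); add its integral

(4*2**s*s**2*(s + 2)*(s**2 + 2*s + 1)*uppergamma(s, 3/2) - 4*2**s*s**2*(s + 2) + 4*2**s*(s + 2)*(s**2 + 2*s + 1) + 3**s*s*(s + 2)*(-4*log(2) + 4*log(3))*(s**2 + 2*s + 1) - 4*3**s*(s + 2)*(s**2 + 2*s + 1) + s**3*(s + 2)*log(4) + s**2*(s + 2)*log(4) + 2*s**2*(s + 2) + s**2*(s**2 + 2*s + 1))/(4*6**s*s**2*(s + 2)*(s**2 + 2*s + 1))
  Re(s) > -2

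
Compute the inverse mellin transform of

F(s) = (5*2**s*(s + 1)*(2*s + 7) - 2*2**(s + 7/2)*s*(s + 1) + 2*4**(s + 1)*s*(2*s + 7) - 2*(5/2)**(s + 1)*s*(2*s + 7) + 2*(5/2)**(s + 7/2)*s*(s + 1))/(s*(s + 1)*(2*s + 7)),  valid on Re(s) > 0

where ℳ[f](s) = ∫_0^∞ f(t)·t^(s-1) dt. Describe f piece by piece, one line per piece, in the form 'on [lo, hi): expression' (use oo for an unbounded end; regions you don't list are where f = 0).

on [0, 2): 5
on [2, 5/2): t**(7/2)
on [5/2, 4): 2*t

treat the 3 regions marked off by 2, 5/2 separately and sum
segment 0 to 2 holds 5; add its integral
segment 2 to 5/2 holds t**(7/2); add its integral
the [5/2, 4) slice contributes ∫ 2*t·t^(s-1) dt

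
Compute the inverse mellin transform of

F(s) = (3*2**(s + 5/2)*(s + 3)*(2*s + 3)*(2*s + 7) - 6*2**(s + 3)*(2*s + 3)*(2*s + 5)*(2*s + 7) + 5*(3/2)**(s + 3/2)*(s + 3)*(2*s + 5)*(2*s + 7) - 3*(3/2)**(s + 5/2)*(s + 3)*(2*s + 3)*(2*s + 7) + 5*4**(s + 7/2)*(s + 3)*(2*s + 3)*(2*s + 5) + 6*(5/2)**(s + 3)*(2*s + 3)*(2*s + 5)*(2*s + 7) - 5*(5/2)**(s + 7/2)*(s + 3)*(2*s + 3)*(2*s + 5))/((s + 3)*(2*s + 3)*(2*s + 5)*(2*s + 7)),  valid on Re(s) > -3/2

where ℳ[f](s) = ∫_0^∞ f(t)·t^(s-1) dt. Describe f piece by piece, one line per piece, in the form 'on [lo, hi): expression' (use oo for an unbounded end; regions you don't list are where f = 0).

the 4 pieces separated at 3/2, 2, 5/2 each add one integral
∫ 5*t**(3/2)/2·t^(s-1) over [0, 3/2)
on [3/2, 2): add ∫ 3*t**(5/2)/2·t^(s-1) dt
∫ over [2, 5/2) of 6*t**3·t^(s-1) joins the sum
∫ over [5/2, 4) of 5*t**(7/2)/2·t^(s-1) joins the sum

on [0, 3/2): 5*t**(3/2)/2
on [3/2, 2): 3*t**(5/2)/2
on [2, 5/2): 6*t**3
on [5/2, 4): 5*t**(7/2)/2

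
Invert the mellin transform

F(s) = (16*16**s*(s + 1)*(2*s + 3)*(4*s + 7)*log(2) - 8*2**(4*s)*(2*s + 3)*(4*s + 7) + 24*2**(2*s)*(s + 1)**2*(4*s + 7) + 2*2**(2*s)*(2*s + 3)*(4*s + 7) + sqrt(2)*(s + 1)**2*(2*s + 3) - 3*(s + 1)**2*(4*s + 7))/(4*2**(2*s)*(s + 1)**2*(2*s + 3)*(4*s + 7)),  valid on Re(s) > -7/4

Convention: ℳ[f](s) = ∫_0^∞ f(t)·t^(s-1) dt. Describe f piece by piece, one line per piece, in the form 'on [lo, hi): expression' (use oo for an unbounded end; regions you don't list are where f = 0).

on [0, 1/4): t**(7/4)
on [1/4, 1): 3*t**(3/2)
on [1, 4): t*log(sqrt(t))

remove the power substitution first: t**(7/2) on [0, 1/2); 3*t**3 on [1/2, 1); t**2*log(t) on [1, 2)
undo the shared t-power: t**(3/2) on [0, 1/2); 3*t on [1/2, 1); log(t) on [1, 2)
cuts at 1/4, 1: linearity sums the 3 kernel integrals
over [0, 1/4), the kernel integral of t**(7/4) enters the sum
between 1/4 and 1 the integrand is 3*t**(3/2)·t^(s-1)
piece [1, 4): integrate t*log(sqrt(t)) against the kernel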